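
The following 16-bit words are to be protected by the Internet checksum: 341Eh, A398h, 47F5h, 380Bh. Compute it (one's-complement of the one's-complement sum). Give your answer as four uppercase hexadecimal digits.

A848

One's-complement addition (fold any carry out of bit 15 back into bit 0):
  0x341E + 0xA398 = 0x0D7B6
  0xD7B6 + 0x47F5 = 0x11FAB → wrap carry → 0x1FAC
  0x1FAC + 0x380B = 0x057B7
One's-complement sum = 0x57B7.
Checksum = ~0x57B7 & 0xFFFF = 0xA848.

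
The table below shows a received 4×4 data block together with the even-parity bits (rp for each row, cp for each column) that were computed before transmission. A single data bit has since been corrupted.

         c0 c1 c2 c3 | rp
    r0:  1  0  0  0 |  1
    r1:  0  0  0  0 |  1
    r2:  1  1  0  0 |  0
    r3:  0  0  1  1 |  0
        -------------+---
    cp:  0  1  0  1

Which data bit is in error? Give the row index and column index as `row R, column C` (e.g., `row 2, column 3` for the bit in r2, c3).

Recompute each row's even parity and compare to rp:
  r0: data parity 1, sent rp 1 → ok
  r1: data parity 0, sent rp 1 → mismatch
  r2: data parity 0, sent rp 0 → ok
  r3: data parity 0, sent rp 0 → ok
Recompute each column's even parity and compare to cp:
  c0: data parity 0, sent cp 0 → ok
  c1: data parity 1, sent cp 1 → ok
  c2: data parity 1, sent cp 0 → mismatch
  c3: data parity 1, sent cp 1 → ok
Exactly one row (r1) and one column (c2) fail → the flipped bit is at their intersection.

row 1, column 2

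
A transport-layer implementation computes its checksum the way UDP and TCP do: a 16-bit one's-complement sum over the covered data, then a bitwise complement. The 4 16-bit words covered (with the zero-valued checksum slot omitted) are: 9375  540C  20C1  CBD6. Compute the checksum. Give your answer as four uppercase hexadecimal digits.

One's-complement addition (fold any carry out of bit 15 back into bit 0):
  0x9375 + 0x540C = 0x0E781
  0xE781 + 0x20C1 = 0x10842 → wrap carry → 0x0843
  0x0843 + 0xCBD6 = 0x0D419
One's-complement sum = 0xD419.
Checksum = ~0xD419 & 0xFFFF = 0x2BE6.

2BE6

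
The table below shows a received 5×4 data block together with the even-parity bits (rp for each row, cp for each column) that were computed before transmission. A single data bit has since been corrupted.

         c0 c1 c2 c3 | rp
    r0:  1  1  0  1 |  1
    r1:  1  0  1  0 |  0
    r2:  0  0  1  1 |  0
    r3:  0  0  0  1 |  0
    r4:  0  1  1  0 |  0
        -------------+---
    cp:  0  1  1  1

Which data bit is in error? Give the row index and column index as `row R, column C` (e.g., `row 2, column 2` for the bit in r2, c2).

row 3, column 1

Recompute each row's even parity and compare to rp:
  r0: data parity 1, sent rp 1 → ok
  r1: data parity 0, sent rp 0 → ok
  r2: data parity 0, sent rp 0 → ok
  r3: data parity 1, sent rp 0 → mismatch
  r4: data parity 0, sent rp 0 → ok
Recompute each column's even parity and compare to cp:
  c0: data parity 0, sent cp 0 → ok
  c1: data parity 0, sent cp 1 → mismatch
  c2: data parity 1, sent cp 1 → ok
  c3: data parity 1, sent cp 1 → ok
Exactly one row (r3) and one column (c1) fail → the flipped bit is at their intersection.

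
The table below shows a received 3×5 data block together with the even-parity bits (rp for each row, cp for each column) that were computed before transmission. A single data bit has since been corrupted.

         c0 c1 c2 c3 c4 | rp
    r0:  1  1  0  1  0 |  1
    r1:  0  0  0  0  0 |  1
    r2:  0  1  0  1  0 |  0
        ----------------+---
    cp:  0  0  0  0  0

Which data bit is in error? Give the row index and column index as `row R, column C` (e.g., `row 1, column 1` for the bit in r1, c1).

Recompute each row's even parity and compare to rp:
  r0: data parity 1, sent rp 1 → ok
  r1: data parity 0, sent rp 1 → mismatch
  r2: data parity 0, sent rp 0 → ok
Recompute each column's even parity and compare to cp:
  c0: data parity 1, sent cp 0 → mismatch
  c1: data parity 0, sent cp 0 → ok
  c2: data parity 0, sent cp 0 → ok
  c3: data parity 0, sent cp 0 → ok
  c4: data parity 0, sent cp 0 → ok
Exactly one row (r1) and one column (c0) fail → the flipped bit is at their intersection.

row 1, column 0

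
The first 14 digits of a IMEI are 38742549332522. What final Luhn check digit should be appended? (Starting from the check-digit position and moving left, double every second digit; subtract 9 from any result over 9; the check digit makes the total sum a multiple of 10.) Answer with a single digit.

Partial digits right→left: 2 2 5 2 3 3 9 4 5 2 4 7 8 3
Double every second digit counting from the check-digit position (so the 1st, 3rd, 5th, ... of the partial from the right).
  doubled (with −9 where >9): 4 1 6 9 1 8 7 → sum 36
  kept as-is: 2 2 3 4 2 7 3 → sum 23
Total = 36 + 23 = 59.
Check digit = (10 − (59 mod 10)) mod 10 = 1.

1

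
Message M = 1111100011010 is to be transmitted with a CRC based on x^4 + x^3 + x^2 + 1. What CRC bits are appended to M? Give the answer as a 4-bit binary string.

1010

Append 4 zeros: 11111000110100000. Divide by 11101 (XOR where the leading bit is 1):
  pos 0: 11111 XOR 11101 = 00010
  pos 3: 10000 XOR 11101 = 01101
  pos 4: 11011 XOR 11101 = 00110
  pos 6: 11010 XOR 11101 = 00111
  pos 8: 11110 XOR 11101 = 00011
  pos 11: 11000 XOR 11101 = 00101
Remainder (last 4 bits) = 1010. This is the CRC / FCS.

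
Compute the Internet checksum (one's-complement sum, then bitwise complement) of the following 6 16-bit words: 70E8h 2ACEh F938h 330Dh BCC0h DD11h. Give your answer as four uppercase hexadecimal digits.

9E30

One's-complement addition (fold any carry out of bit 15 back into bit 0):
  0x70E8 + 0x2ACE = 0x09BB6
  0x9BB6 + 0xF938 = 0x194EE → wrap carry → 0x94EF
  0x94EF + 0x330D = 0x0C7FC
  0xC7FC + 0xBCC0 = 0x184BC → wrap carry → 0x84BD
  0x84BD + 0xDD11 = 0x161CE → wrap carry → 0x61CF
One's-complement sum = 0x61CF.
Checksum = ~0x61CF & 0xFFFF = 0x9E30.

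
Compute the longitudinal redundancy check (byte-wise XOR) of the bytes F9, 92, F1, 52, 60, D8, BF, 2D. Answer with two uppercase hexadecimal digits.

E2

XOR the bytes together:
  start with 0xF9
  0xF9 ⊕ 0x92 = 0x6B
  0x6B ⊕ 0xF1 = 0x9A
  0x9A ⊕ 0x52 = 0xC8
  0xC8 ⊕ 0x60 = 0xA8
  0xA8 ⊕ 0xD8 = 0x70
  0x70 ⊕ 0xBF = 0xCF
  0xCF ⊕ 0x2D = 0xE2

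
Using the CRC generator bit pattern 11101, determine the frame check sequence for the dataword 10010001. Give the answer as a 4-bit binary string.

Append 4 zeros: 100100010000. Divide by 11101 (XOR where the leading bit is 1):
  pos 0: 10010 XOR 11101 = 01111
  pos 1: 11110 XOR 11101 = 00011
  pos 4: 11010 XOR 11101 = 00111
  pos 6: 11100 XOR 11101 = 00001
Remainder (last 4 bits) = 0010. This is the CRC / FCS.

0010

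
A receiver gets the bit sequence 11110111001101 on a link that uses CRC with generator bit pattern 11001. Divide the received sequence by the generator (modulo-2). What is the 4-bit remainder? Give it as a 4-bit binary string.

1001

Modulo-2 division of 11110111001101 by 11001:
  pos 0: 11110 XOR 11001 = 00111
  pos 2: 11111 XOR 11001 = 00110
  pos 4: 11010 XOR 11001 = 00011
  pos 7: 11011 XOR 11001 = 00010
Remainder = 1001 (nonzero — an error is detected).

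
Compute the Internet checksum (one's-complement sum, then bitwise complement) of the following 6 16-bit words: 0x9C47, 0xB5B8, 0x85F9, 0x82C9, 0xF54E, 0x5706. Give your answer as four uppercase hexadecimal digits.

58E7

One's-complement addition (fold any carry out of bit 15 back into bit 0):
  0x9C47 + 0xB5B8 = 0x151FF → wrap carry → 0x5200
  0x5200 + 0x85F9 = 0x0D7F9
  0xD7F9 + 0x82C9 = 0x15AC2 → wrap carry → 0x5AC3
  0x5AC3 + 0xF54E = 0x15011 → wrap carry → 0x5012
  0x5012 + 0x5706 = 0x0A718
One's-complement sum = 0xA718.
Checksum = ~0xA718 & 0xFFFF = 0x58E7.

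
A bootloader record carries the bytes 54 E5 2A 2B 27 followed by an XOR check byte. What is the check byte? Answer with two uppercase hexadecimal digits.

XOR the bytes together:
  start with 0x54
  0x54 ⊕ 0xE5 = 0xB1
  0xB1 ⊕ 0x2A = 0x9B
  0x9B ⊕ 0x2B = 0xB0
  0xB0 ⊕ 0x27 = 0x97

97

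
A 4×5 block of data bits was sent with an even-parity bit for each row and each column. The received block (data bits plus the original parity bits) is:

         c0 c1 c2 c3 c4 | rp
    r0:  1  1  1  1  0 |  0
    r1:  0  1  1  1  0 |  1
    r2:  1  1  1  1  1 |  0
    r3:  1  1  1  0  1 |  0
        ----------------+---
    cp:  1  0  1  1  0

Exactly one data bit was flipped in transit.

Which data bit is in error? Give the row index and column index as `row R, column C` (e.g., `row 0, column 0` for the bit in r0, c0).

Recompute each row's even parity and compare to rp:
  r0: data parity 0, sent rp 0 → ok
  r1: data parity 1, sent rp 1 → ok
  r2: data parity 1, sent rp 0 → mismatch
  r3: data parity 0, sent rp 0 → ok
Recompute each column's even parity and compare to cp:
  c0: data parity 1, sent cp 1 → ok
  c1: data parity 0, sent cp 0 → ok
  c2: data parity 0, sent cp 1 → mismatch
  c3: data parity 1, sent cp 1 → ok
  c4: data parity 0, sent cp 0 → ok
Exactly one row (r2) and one column (c2) fail → the flipped bit is at their intersection.

row 2, column 2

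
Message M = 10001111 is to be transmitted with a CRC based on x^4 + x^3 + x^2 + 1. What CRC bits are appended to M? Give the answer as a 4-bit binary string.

Append 4 zeros: 100011110000. Divide by 11101 (XOR where the leading bit is 1):
  pos 0: 10001 XOR 11101 = 01100
  pos 1: 11001 XOR 11101 = 00100
  pos 3: 10011 XOR 11101 = 01110
  pos 4: 11100 XOR 11101 = 00001
Remainder (last 4 bits) = 1000. This is the CRC / FCS.

1000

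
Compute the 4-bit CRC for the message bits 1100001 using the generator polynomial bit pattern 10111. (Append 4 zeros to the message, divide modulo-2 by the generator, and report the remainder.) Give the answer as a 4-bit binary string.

1011

Append 4 zeros: 11000010000. Divide by 10111 (XOR where the leading bit is 1):
  pos 0: 11000 XOR 10111 = 01111
  pos 1: 11110 XOR 10111 = 01001
  pos 2: 10011 XOR 10111 = 00100
  pos 4: 10000 XOR 10111 = 00111
  pos 6: 11100 XOR 10111 = 01011
Remainder (last 4 bits) = 1011. This is the CRC / FCS.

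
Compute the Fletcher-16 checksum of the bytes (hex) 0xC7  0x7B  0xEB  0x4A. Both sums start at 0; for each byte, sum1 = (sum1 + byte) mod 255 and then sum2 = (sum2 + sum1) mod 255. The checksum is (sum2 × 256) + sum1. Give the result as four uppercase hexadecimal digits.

B379

Running sums (mod 255):
  after byte 0 (0xC7): sum1=199, sum2=199
  after byte 1 (0x7B): sum1=67, sum2=11
  after byte 2 (0xEB): sum1=47, sum2=58
  after byte 3 (0x4A): sum1=121, sum2=179
Checksum = sum2·256 + sum1 = 179·256 + 121 = 45945 = 0xB379.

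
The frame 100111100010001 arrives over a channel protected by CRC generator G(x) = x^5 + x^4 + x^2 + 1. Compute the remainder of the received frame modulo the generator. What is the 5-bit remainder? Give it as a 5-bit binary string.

Modulo-2 division of 100111100010001 by 110101:
  pos 0: 100111 XOR 110101 = 010010
  pos 1: 100101 XOR 110101 = 010000
  pos 2: 100000 XOR 110101 = 010101
  pos 3: 101010 XOR 110101 = 011111
  pos 4: 111110 XOR 110101 = 001011
  pos 6: 101110 XOR 110101 = 011011
  pos 7: 110110 XOR 110101 = 000011
Remainder = 01101 (nonzero — an error is detected).

01101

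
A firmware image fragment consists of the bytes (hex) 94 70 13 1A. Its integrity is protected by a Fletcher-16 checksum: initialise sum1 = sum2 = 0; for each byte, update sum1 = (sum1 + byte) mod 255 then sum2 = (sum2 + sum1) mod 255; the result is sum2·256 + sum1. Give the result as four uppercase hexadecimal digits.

E332

Running sums (mod 255):
  after byte 0 (94): sum1=148, sum2=148
  after byte 1 (70): sum1=5, sum2=153
  after byte 2 (13): sum1=24, sum2=177
  after byte 3 (1A): sum1=50, sum2=227
Checksum = sum2·256 + sum1 = 227·256 + 50 = 58162 = 0xE332.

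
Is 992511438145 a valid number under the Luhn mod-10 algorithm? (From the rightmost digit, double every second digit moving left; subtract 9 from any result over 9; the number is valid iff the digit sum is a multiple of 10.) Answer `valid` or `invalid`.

From the right, keep odd positions and double even positions (subtract 9 from any doubled value over 9):
  doubled (positions 2,4,...): 8 7 8 2 4 9 → sum 38
  kept (positions 1,3,...): 5 1 3 1 5 9 → sum 24
Total = 62.
62 mod 10 = 2, so the number is invalid.

invalid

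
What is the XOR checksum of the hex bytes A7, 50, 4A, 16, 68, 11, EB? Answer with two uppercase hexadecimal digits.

XOR the bytes together:
  start with 0xA7
  0xA7 ⊕ 0x50 = 0xF7
  0xF7 ⊕ 0x4A = 0xBD
  0xBD ⊕ 0x16 = 0xAB
  0xAB ⊕ 0x68 = 0xC3
  0xC3 ⊕ 0x11 = 0xD2
  0xD2 ⊕ 0xEB = 0x39

39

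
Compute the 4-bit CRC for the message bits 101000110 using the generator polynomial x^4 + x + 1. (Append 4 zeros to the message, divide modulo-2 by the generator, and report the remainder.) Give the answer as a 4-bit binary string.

0010

Append 4 zeros: 1010001100000. Divide by 10011 (XOR where the leading bit is 1):
  pos 0: 10100 XOR 10011 = 00111
  pos 2: 11101 XOR 10011 = 01110
  pos 3: 11101 XOR 10011 = 01110
  pos 4: 11100 XOR 10011 = 01111
  pos 5: 11110 XOR 10011 = 01101
  pos 6: 11010 XOR 10011 = 01001
  pos 7: 10010 XOR 10011 = 00001
Remainder (last 4 bits) = 0010. This is the CRC / FCS.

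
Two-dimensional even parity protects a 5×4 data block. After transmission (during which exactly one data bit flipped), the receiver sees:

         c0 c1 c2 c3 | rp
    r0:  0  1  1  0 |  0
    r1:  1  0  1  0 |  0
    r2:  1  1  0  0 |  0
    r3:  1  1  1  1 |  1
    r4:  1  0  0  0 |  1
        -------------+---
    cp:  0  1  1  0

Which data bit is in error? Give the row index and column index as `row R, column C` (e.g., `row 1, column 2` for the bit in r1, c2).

row 3, column 3

Recompute each row's even parity and compare to rp:
  r0: data parity 0, sent rp 0 → ok
  r1: data parity 0, sent rp 0 → ok
  r2: data parity 0, sent rp 0 → ok
  r3: data parity 0, sent rp 1 → mismatch
  r4: data parity 1, sent rp 1 → ok
Recompute each column's even parity and compare to cp:
  c0: data parity 0, sent cp 0 → ok
  c1: data parity 1, sent cp 1 → ok
  c2: data parity 1, sent cp 1 → ok
  c3: data parity 1, sent cp 0 → mismatch
Exactly one row (r3) and one column (c3) fail → the flipped bit is at their intersection.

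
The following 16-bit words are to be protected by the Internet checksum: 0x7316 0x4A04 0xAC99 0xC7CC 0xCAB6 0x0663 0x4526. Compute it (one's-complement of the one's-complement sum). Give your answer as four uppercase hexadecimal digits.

One's-complement addition (fold any carry out of bit 15 back into bit 0):
  0x7316 + 0x4A04 = 0x0BD1A
  0xBD1A + 0xAC99 = 0x169B3 → wrap carry → 0x69B4
  0x69B4 + 0xC7CC = 0x13180 → wrap carry → 0x3181
  0x3181 + 0xCAB6 = 0x0FC37
  0xFC37 + 0x0663 = 0x1029A → wrap carry → 0x029B
  0x029B + 0x4526 = 0x047C1
One's-complement sum = 0x47C1.
Checksum = ~0x47C1 & 0xFFFF = 0xB83E.

B83E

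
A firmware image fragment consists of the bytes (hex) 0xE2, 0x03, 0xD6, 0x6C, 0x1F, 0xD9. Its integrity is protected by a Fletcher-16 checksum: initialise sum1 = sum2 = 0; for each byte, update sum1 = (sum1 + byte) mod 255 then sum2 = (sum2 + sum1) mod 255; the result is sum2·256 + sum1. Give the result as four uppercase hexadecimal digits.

Running sums (mod 255):
  after byte 0 (0xE2): sum1=226, sum2=226
  after byte 1 (0x03): sum1=229, sum2=200
  after byte 2 (0xD6): sum1=188, sum2=133
  after byte 3 (0x6C): sum1=41, sum2=174
  after byte 4 (0x1F): sum1=72, sum2=246
  after byte 5 (0xD9): sum1=34, sum2=25
Checksum = sum2·256 + sum1 = 25·256 + 34 = 6434 = 0x1922.

1922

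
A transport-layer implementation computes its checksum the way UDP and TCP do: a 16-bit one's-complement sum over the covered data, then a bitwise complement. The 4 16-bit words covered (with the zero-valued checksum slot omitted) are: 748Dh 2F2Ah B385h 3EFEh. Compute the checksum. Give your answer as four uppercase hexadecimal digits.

One's-complement addition (fold any carry out of bit 15 back into bit 0):
  0x748D + 0x2F2A = 0x0A3B7
  0xA3B7 + 0xB385 = 0x1573C → wrap carry → 0x573D
  0x573D + 0x3EFE = 0x0963B
One's-complement sum = 0x963B.
Checksum = ~0x963B & 0xFFFF = 0x69C4.

69C4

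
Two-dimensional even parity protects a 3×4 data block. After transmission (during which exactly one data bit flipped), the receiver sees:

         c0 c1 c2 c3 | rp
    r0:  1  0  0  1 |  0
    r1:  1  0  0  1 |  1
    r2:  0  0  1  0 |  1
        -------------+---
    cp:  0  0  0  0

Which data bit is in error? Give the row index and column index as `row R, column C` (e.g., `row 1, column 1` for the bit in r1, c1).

Recompute each row's even parity and compare to rp:
  r0: data parity 0, sent rp 0 → ok
  r1: data parity 0, sent rp 1 → mismatch
  r2: data parity 1, sent rp 1 → ok
Recompute each column's even parity and compare to cp:
  c0: data parity 0, sent cp 0 → ok
  c1: data parity 0, sent cp 0 → ok
  c2: data parity 1, sent cp 0 → mismatch
  c3: data parity 0, sent cp 0 → ok
Exactly one row (r1) and one column (c2) fail → the flipped bit is at their intersection.

row 1, column 2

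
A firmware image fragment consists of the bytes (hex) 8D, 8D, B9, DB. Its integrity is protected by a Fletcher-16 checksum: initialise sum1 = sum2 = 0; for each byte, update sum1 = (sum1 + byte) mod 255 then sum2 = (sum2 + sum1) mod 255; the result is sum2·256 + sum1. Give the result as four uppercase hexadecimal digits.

2EB0

Running sums (mod 255):
  after byte 0 (8D): sum1=141, sum2=141
  after byte 1 (8D): sum1=27, sum2=168
  after byte 2 (B9): sum1=212, sum2=125
  after byte 3 (DB): sum1=176, sum2=46
Checksum = sum2·256 + sum1 = 46·256 + 176 = 11952 = 0x2EB0.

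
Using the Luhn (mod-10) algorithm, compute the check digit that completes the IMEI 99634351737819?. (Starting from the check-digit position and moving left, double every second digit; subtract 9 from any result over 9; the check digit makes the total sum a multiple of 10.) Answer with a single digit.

Partial digits right→left: 9 1 8 7 3 7 1 5 3 4 3 6 9 9
Double every second digit counting from the check-digit position (so the 1st, 3rd, 5th, ... of the partial from the right).
  doubled (with −9 where >9): 9 7 6 2 6 6 9 → sum 45
  kept as-is: 1 7 7 5 4 6 9 → sum 39
Total = 45 + 39 = 84.
Check digit = (10 − (84 mod 10)) mod 10 = 6.

6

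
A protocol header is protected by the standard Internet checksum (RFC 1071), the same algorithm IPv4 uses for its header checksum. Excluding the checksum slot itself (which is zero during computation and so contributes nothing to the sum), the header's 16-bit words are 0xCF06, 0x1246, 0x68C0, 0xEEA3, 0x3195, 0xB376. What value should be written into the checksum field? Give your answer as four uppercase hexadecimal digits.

E242

One's-complement addition (fold any carry out of bit 15 back into bit 0):
  0xCF06 + 0x1246 = 0x0E14C
  0xE14C + 0x68C0 = 0x14A0C → wrap carry → 0x4A0D
  0x4A0D + 0xEEA3 = 0x138B0 → wrap carry → 0x38B1
  0x38B1 + 0x3195 = 0x06A46
  0x6A46 + 0xB376 = 0x11DBC → wrap carry → 0x1DBD
One's-complement sum = 0x1DBD.
Checksum = ~0x1DBD & 0xFFFF = 0xE242.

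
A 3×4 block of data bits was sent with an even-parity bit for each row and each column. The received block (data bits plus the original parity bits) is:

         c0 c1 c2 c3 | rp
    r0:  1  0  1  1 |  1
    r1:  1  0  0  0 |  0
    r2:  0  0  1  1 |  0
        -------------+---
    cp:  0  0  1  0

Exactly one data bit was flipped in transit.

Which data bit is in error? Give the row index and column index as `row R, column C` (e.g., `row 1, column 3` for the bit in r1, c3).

Recompute each row's even parity and compare to rp:
  r0: data parity 1, sent rp 1 → ok
  r1: data parity 1, sent rp 0 → mismatch
  r2: data parity 0, sent rp 0 → ok
Recompute each column's even parity and compare to cp:
  c0: data parity 0, sent cp 0 → ok
  c1: data parity 0, sent cp 0 → ok
  c2: data parity 0, sent cp 1 → mismatch
  c3: data parity 0, sent cp 0 → ok
Exactly one row (r1) and one column (c2) fail → the flipped bit is at their intersection.

row 1, column 2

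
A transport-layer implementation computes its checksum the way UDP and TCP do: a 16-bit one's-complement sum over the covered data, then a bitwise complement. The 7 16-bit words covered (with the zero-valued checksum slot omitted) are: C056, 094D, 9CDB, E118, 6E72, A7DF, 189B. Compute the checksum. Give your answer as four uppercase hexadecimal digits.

897A

One's-complement addition (fold any carry out of bit 15 back into bit 0):
  0xC056 + 0x094D = 0x0C9A3
  0xC9A3 + 0x9CDB = 0x1667E → wrap carry → 0x667F
  0x667F + 0xE118 = 0x14797 → wrap carry → 0x4798
  0x4798 + 0x6E72 = 0x0B60A
  0xB60A + 0xA7DF = 0x15DE9 → wrap carry → 0x5DEA
  0x5DEA + 0x189B = 0x07685
One's-complement sum = 0x7685.
Checksum = ~0x7685 & 0xFFFF = 0x897A.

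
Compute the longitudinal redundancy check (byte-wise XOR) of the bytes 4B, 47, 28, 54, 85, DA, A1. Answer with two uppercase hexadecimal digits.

8E

XOR the bytes together:
  start with 0x4B
  0x4B ⊕ 0x47 = 0x0C
  0x0C ⊕ 0x28 = 0x24
  0x24 ⊕ 0x54 = 0x70
  0x70 ⊕ 0x85 = 0xF5
  0xF5 ⊕ 0xDA = 0x2F
  0x2F ⊕ 0xA1 = 0x8E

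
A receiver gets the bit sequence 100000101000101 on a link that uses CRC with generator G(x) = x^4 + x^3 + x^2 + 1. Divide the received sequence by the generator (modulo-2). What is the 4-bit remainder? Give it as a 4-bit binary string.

1000

Modulo-2 division of 100000101000101 by 11101:
  pos 0: 10000 XOR 11101 = 01101
  pos 1: 11010 XOR 11101 = 00111
  pos 3: 11110 XOR 11101 = 00011
  pos 6: 11100 XOR 11101 = 00001
  pos 10: 10101 XOR 11101 = 01000
Remainder = 1000 (nonzero — an error is detected).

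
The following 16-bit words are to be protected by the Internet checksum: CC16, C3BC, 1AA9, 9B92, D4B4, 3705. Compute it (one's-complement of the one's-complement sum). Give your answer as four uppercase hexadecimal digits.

AE36

One's-complement addition (fold any carry out of bit 15 back into bit 0):
  0xCC16 + 0xC3BC = 0x18FD2 → wrap carry → 0x8FD3
  0x8FD3 + 0x1AA9 = 0x0AA7C
  0xAA7C + 0x9B92 = 0x1460E → wrap carry → 0x460F
  0x460F + 0xD4B4 = 0x11AC3 → wrap carry → 0x1AC4
  0x1AC4 + 0x3705 = 0x051C9
One's-complement sum = 0x51C9.
Checksum = ~0x51C9 & 0xFFFF = 0xAE36.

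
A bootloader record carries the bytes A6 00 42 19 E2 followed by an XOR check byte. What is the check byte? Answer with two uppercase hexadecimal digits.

XOR the bytes together:
  start with 0xA6
  0xA6 ⊕ 0x00 = 0xA6
  0xA6 ⊕ 0x42 = 0xE4
  0xE4 ⊕ 0x19 = 0xFD
  0xFD ⊕ 0xE2 = 0x1F

1F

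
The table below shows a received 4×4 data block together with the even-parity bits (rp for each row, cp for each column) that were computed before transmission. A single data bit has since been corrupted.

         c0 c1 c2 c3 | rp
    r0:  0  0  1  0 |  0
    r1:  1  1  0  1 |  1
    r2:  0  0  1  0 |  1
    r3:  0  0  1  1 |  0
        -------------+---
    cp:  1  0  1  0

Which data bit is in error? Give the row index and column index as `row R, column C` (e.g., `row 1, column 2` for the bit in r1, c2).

row 0, column 1

Recompute each row's even parity and compare to rp:
  r0: data parity 1, sent rp 0 → mismatch
  r1: data parity 1, sent rp 1 → ok
  r2: data parity 1, sent rp 1 → ok
  r3: data parity 0, sent rp 0 → ok
Recompute each column's even parity and compare to cp:
  c0: data parity 1, sent cp 1 → ok
  c1: data parity 1, sent cp 0 → mismatch
  c2: data parity 1, sent cp 1 → ok
  c3: data parity 0, sent cp 0 → ok
Exactly one row (r0) and one column (c1) fail → the flipped bit is at their intersection.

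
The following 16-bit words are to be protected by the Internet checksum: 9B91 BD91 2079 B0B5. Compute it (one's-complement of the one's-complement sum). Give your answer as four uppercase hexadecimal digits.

One's-complement addition (fold any carry out of bit 15 back into bit 0):
  0x9B91 + 0xBD91 = 0x15922 → wrap carry → 0x5923
  0x5923 + 0x2079 = 0x0799C
  0x799C + 0xB0B5 = 0x12A51 → wrap carry → 0x2A52
One's-complement sum = 0x2A52.
Checksum = ~0x2A52 & 0xFFFF = 0xD5AD.

D5AD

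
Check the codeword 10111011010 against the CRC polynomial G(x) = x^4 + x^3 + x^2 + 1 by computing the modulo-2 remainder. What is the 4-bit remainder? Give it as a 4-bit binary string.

0010

Modulo-2 division of 10111011010 by 11101:
  pos 0: 10111 XOR 11101 = 01010
  pos 1: 10100 XOR 11101 = 01001
  pos 2: 10011 XOR 11101 = 01110
  pos 3: 11101 XOR 11101 = 00000
Remainder = 0010 (nonzero — an error is detected).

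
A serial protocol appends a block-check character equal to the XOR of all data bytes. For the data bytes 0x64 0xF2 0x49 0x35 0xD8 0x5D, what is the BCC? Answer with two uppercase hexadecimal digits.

XOR the bytes together:
  start with 0x64
  0x64 ⊕ 0xF2 = 0x96
  0x96 ⊕ 0x49 = 0xDF
  0xDF ⊕ 0x35 = 0xEA
  0xEA ⊕ 0xD8 = 0x32
  0x32 ⊕ 0x5D = 0x6F

6F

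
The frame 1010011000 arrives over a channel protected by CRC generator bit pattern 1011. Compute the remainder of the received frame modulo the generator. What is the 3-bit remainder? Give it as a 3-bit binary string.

000

Modulo-2 division of 1010011000 by 1011:
  pos 0: 1010 XOR 1011 = 0001
  pos 3: 1011 XOR 1011 = 0000
Remainder = 000 (zero — the frame passes the CRC check).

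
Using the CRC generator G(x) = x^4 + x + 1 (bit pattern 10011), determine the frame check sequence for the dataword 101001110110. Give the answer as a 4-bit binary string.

Append 4 zeros: 1010011101100000. Divide by 10011 (XOR where the leading bit is 1):
  pos 0: 10100 XOR 10011 = 00111
  pos 2: 11111 XOR 10011 = 01100
  pos 3: 11001 XOR 10011 = 01010
  pos 4: 10100 XOR 10011 = 00111
  pos 6: 11111 XOR 10011 = 01100
  pos 7: 11000 XOR 10011 = 01011
  pos 8: 10110 XOR 10011 = 00101
  pos 10: 10100 XOR 10011 = 00111
Remainder (last 4 bits) = 1110. This is the CRC / FCS.

1110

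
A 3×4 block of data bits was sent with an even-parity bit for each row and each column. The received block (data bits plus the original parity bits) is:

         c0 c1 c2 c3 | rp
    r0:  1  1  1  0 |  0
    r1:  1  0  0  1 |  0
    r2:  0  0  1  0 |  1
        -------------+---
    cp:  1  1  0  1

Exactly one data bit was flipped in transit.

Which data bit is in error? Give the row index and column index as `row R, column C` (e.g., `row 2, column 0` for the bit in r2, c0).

Recompute each row's even parity and compare to rp:
  r0: data parity 1, sent rp 0 → mismatch
  r1: data parity 0, sent rp 0 → ok
  r2: data parity 1, sent rp 1 → ok
Recompute each column's even parity and compare to cp:
  c0: data parity 0, sent cp 1 → mismatch
  c1: data parity 1, sent cp 1 → ok
  c2: data parity 0, sent cp 0 → ok
  c3: data parity 1, sent cp 1 → ok
Exactly one row (r0) and one column (c0) fail → the flipped bit is at their intersection.

row 0, column 0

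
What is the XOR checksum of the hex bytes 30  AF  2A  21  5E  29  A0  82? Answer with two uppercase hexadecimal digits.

C1

XOR the bytes together:
  start with 0x30
  0x30 ⊕ 0xAF = 0x9F
  0x9F ⊕ 0x2A = 0xB5
  0xB5 ⊕ 0x21 = 0x94
  0x94 ⊕ 0x5E = 0xCA
  0xCA ⊕ 0x29 = 0xE3
  0xE3 ⊕ 0xA0 = 0x43
  0x43 ⊕ 0x82 = 0xC1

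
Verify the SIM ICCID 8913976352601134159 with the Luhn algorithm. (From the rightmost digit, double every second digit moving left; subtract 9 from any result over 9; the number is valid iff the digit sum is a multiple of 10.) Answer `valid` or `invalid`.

valid

From the right, keep odd positions and double even positions (subtract 9 from any doubled value over 9):
  doubled (positions 2,4,...): 1 8 2 0 4 6 5 6 9 → sum 41
  kept (positions 1,3,...): 9 1 3 1 6 5 6 9 1 8 → sum 49
Total = 90.
90 mod 10 = 0, so the number is valid.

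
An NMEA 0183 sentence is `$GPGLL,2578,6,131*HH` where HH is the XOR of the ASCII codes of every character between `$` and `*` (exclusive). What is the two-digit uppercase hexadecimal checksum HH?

XOR the ASCII codes of the payload characters:
  'G' = 0x47 → acc = 0x47
  'P' = 0x50 → acc = 0x17
  'G' = 0x47 → acc = 0x50
  'L' = 0x4C → acc = 0x1C
  'L' = 0x4C → acc = 0x50
  ',' = 0x2C → acc = 0x7C
  '2' = 0x32 → acc = 0x4E
  '5' = 0x35 → acc = 0x7B
  '7' = 0x37 → acc = 0x4C
  '8' = 0x38 → acc = 0x74
  ',' = 0x2C → acc = 0x58
  '6' = 0x36 → acc = 0x6E
  ',' = 0x2C → acc = 0x42
  '1' = 0x31 → acc = 0x73
  '3' = 0x33 → acc = 0x40
  '1' = 0x31 → acc = 0x71
Checksum = 0x71.

71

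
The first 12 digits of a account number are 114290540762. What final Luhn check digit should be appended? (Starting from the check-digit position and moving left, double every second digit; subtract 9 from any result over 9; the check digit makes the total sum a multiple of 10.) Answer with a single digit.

2

Partial digits right→left: 2 6 7 0 4 5 0 9 2 4 1 1
Double every second digit counting from the check-digit position (so the 1st, 3rd, 5th, ... of the partial from the right).
  doubled (with −9 where >9): 4 5 8 0 4 2 → sum 23
  kept as-is: 6 0 5 9 4 1 → sum 25
Total = 23 + 25 = 48.
Check digit = (10 − (48 mod 10)) mod 10 = 2.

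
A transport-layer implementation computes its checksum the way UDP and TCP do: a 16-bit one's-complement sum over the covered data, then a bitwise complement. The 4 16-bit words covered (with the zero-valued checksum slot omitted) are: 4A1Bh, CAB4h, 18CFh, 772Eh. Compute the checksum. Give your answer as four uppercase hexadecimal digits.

5B32

One's-complement addition (fold any carry out of bit 15 back into bit 0):
  0x4A1B + 0xCAB4 = 0x114CF → wrap carry → 0x14D0
  0x14D0 + 0x18CF = 0x02D9F
  0x2D9F + 0x772E = 0x0A4CD
One's-complement sum = 0xA4CD.
Checksum = ~0xA4CD & 0xFFFF = 0x5B32.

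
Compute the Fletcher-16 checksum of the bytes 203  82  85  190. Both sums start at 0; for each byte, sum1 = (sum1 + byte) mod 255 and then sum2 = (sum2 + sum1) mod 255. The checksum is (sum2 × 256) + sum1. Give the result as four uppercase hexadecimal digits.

Running sums (mod 255):
  after byte 0 (203): sum1=203, sum2=203
  after byte 1 (82): sum1=30, sum2=233
  after byte 2 (85): sum1=115, sum2=93
  after byte 3 (190): sum1=50, sum2=143
Checksum = sum2·256 + sum1 = 143·256 + 50 = 36658 = 0x8F32.

8F32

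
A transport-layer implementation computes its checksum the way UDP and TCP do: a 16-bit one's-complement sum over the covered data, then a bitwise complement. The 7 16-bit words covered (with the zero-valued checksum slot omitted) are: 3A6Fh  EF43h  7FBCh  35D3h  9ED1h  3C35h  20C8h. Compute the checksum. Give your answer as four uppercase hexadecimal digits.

24EE

One's-complement addition (fold any carry out of bit 15 back into bit 0):
  0x3A6F + 0xEF43 = 0x129B2 → wrap carry → 0x29B3
  0x29B3 + 0x7FBC = 0x0A96F
  0xA96F + 0x35D3 = 0x0DF42
  0xDF42 + 0x9ED1 = 0x17E13 → wrap carry → 0x7E14
  0x7E14 + 0x3C35 = 0x0BA49
  0xBA49 + 0x20C8 = 0x0DB11
One's-complement sum = 0xDB11.
Checksum = ~0xDB11 & 0xFFFF = 0x24EE.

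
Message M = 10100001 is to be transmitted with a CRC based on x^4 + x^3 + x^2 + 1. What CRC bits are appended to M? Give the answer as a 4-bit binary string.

0100

Append 4 zeros: 101000010000. Divide by 11101 (XOR where the leading bit is 1):
  pos 0: 10100 XOR 11101 = 01001
  pos 1: 10010 XOR 11101 = 01111
  pos 2: 11110 XOR 11101 = 00011
  pos 5: 11100 XOR 11101 = 00001
Remainder (last 4 bits) = 0100. This is the CRC / FCS.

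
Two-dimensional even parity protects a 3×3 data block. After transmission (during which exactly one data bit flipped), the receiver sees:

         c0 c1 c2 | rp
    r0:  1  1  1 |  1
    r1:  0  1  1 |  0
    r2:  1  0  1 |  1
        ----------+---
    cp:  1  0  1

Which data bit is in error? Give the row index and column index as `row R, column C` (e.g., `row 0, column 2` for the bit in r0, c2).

row 2, column 0

Recompute each row's even parity and compare to rp:
  r0: data parity 1, sent rp 1 → ok
  r1: data parity 0, sent rp 0 → ok
  r2: data parity 0, sent rp 1 → mismatch
Recompute each column's even parity and compare to cp:
  c0: data parity 0, sent cp 1 → mismatch
  c1: data parity 0, sent cp 0 → ok
  c2: data parity 1, sent cp 1 → ok
Exactly one row (r2) and one column (c0) fail → the flipped bit is at their intersection.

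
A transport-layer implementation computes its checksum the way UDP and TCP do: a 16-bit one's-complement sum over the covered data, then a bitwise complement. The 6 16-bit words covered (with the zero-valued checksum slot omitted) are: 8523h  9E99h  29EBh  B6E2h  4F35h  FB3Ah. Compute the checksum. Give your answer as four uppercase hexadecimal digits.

One's-complement addition (fold any carry out of bit 15 back into bit 0):
  0x8523 + 0x9E99 = 0x123BC → wrap carry → 0x23BD
  0x23BD + 0x29EB = 0x04DA8
  0x4DA8 + 0xB6E2 = 0x1048A → wrap carry → 0x048B
  0x048B + 0x4F35 = 0x053C0
  0x53C0 + 0xFB3A = 0x14EFA → wrap carry → 0x4EFB
One's-complement sum = 0x4EFB.
Checksum = ~0x4EFB & 0xFFFF = 0xB104.

B104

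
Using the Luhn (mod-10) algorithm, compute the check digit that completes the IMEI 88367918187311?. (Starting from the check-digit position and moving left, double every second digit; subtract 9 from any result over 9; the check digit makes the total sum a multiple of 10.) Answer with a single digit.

1

Partial digits right→left: 1 1 3 7 8 1 8 1 9 7 6 3 8 8
Double every second digit counting from the check-digit position (so the 1st, 3rd, 5th, ... of the partial from the right).
  doubled (with −9 where >9): 2 6 7 7 9 3 7 → sum 41
  kept as-is: 1 7 1 1 7 3 8 → sum 28
Total = 41 + 28 = 69.
Check digit = (10 − (69 mod 10)) mod 10 = 1.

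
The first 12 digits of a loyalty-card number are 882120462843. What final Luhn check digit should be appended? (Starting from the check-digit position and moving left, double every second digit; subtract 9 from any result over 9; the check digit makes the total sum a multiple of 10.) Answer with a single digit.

3

Partial digits right→left: 3 4 8 2 6 4 0 2 1 2 8 8
Double every second digit counting from the check-digit position (so the 1st, 3rd, 5th, ... of the partial from the right).
  doubled (with −9 where >9): 6 7 3 0 2 7 → sum 25
  kept as-is: 4 2 4 2 2 8 → sum 22
Total = 25 + 22 = 47.
Check digit = (10 − (47 mod 10)) mod 10 = 3.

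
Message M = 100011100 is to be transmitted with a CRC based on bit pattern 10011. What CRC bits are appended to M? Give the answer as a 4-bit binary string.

1101

Append 4 zeros: 1000111000000. Divide by 10011 (XOR where the leading bit is 1):
  pos 0: 10001 XOR 10011 = 00010
  pos 3: 10110 XOR 10011 = 00101
  pos 5: 10100 XOR 10011 = 00111
  pos 7: 11100 XOR 10011 = 01111
  pos 8: 11110 XOR 10011 = 01101
Remainder (last 4 bits) = 1101. This is the CRC / FCS.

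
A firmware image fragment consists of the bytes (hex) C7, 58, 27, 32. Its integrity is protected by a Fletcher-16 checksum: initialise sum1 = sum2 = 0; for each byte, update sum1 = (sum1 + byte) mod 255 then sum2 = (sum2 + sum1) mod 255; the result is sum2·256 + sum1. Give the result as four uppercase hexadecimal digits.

A879

Running sums (mod 255):
  after byte 0 (C7): sum1=199, sum2=199
  after byte 1 (58): sum1=32, sum2=231
  after byte 2 (27): sum1=71, sum2=47
  after byte 3 (32): sum1=121, sum2=168
Checksum = sum2·256 + sum1 = 168·256 + 121 = 43129 = 0xA879.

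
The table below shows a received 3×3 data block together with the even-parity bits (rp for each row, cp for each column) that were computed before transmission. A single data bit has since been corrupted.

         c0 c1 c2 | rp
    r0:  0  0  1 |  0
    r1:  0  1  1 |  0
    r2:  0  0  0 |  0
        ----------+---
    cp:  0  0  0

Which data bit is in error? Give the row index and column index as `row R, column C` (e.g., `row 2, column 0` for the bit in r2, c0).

row 0, column 1

Recompute each row's even parity and compare to rp:
  r0: data parity 1, sent rp 0 → mismatch
  r1: data parity 0, sent rp 0 → ok
  r2: data parity 0, sent rp 0 → ok
Recompute each column's even parity and compare to cp:
  c0: data parity 0, sent cp 0 → ok
  c1: data parity 1, sent cp 0 → mismatch
  c2: data parity 0, sent cp 0 → ok
Exactly one row (r0) and one column (c1) fail → the flipped bit is at their intersection.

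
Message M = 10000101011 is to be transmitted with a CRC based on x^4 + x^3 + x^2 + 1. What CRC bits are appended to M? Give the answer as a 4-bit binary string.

1110

Append 4 zeros: 100001010110000. Divide by 11101 (XOR where the leading bit is 1):
  pos 0: 10000 XOR 11101 = 01101
  pos 1: 11011 XOR 11101 = 00110
  pos 3: 11001 XOR 11101 = 00100
  pos 5: 10001 XOR 11101 = 01100
  pos 6: 11001 XOR 11101 = 00100
  pos 8: 10000 XOR 11101 = 01101
  pos 9: 11010 XOR 11101 = 00111
Remainder (last 4 bits) = 1110. This is the CRC / FCS.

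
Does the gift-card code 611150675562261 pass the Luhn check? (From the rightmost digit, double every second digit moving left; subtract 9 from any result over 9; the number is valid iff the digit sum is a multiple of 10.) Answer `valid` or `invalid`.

invalid

From the right, keep odd positions and double even positions (subtract 9 from any doubled value over 9):
  doubled (positions 2,4,...): 3 4 1 5 0 2 2 → sum 17
  kept (positions 1,3,...): 1 2 6 5 6 5 1 6 → sum 32
Total = 49.
49 mod 10 = 9, so the number is invalid.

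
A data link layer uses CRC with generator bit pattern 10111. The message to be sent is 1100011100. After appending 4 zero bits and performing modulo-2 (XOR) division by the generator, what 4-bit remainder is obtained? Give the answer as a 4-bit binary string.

1101

Append 4 zeros: 11000111000000. Divide by 10111 (XOR where the leading bit is 1):
  pos 0: 11000 XOR 10111 = 01111
  pos 1: 11111 XOR 10111 = 01000
  pos 2: 10001 XOR 10111 = 00110
  pos 4: 11010 XOR 10111 = 01101
  pos 5: 11010 XOR 10111 = 01101
  pos 6: 11010 XOR 10111 = 01101
  pos 7: 11010 XOR 10111 = 01101
  pos 8: 11010 XOR 10111 = 01101
  pos 9: 11010 XOR 10111 = 01101
Remainder (last 4 bits) = 1101. This is the CRC / FCS.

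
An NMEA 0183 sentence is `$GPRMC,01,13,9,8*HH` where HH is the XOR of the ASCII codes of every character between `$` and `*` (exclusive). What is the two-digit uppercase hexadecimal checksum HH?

XOR the ASCII codes of the payload characters:
  'G' = 0x47 → acc = 0x47
  'P' = 0x50 → acc = 0x17
  'R' = 0x52 → acc = 0x45
  'M' = 0x4D → acc = 0x08
  'C' = 0x43 → acc = 0x4B
  ',' = 0x2C → acc = 0x67
  '0' = 0x30 → acc = 0x57
  '1' = 0x31 → acc = 0x66
  ',' = 0x2C → acc = 0x4A
  '1' = 0x31 → acc = 0x7B
  '3' = 0x33 → acc = 0x48
  ',' = 0x2C → acc = 0x64
  '9' = 0x39 → acc = 0x5D
  ',' = 0x2C → acc = 0x71
  '8' = 0x38 → acc = 0x49
Checksum = 0x49.

49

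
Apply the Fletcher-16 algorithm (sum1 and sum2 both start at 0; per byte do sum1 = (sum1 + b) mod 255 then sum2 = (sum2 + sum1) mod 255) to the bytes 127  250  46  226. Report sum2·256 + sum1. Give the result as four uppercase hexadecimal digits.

2E8B

Running sums (mod 255):
  after byte 0 (127): sum1=127, sum2=127
  after byte 1 (250): sum1=122, sum2=249
  after byte 2 (46): sum1=168, sum2=162
  after byte 3 (226): sum1=139, sum2=46
Checksum = sum2·256 + sum1 = 46·256 + 139 = 11915 = 0x2E8B.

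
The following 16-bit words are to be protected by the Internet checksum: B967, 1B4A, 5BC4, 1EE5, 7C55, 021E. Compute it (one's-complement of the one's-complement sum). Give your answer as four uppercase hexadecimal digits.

3231

One's-complement addition (fold any carry out of bit 15 back into bit 0):
  0xB967 + 0x1B4A = 0x0D4B1
  0xD4B1 + 0x5BC4 = 0x13075 → wrap carry → 0x3076
  0x3076 + 0x1EE5 = 0x04F5B
  0x4F5B + 0x7C55 = 0x0CBB0
  0xCBB0 + 0x021E = 0x0CDCE
One's-complement sum = 0xCDCE.
Checksum = ~0xCDCE & 0xFFFF = 0x3231.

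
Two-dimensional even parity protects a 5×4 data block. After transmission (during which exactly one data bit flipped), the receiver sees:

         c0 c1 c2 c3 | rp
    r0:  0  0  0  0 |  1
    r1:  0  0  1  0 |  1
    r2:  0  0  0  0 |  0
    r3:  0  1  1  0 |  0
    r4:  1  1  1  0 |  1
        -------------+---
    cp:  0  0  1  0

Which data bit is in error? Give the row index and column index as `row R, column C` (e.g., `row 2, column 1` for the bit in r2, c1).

Recompute each row's even parity and compare to rp:
  r0: data parity 0, sent rp 1 → mismatch
  r1: data parity 1, sent rp 1 → ok
  r2: data parity 0, sent rp 0 → ok
  r3: data parity 0, sent rp 0 → ok
  r4: data parity 1, sent rp 1 → ok
Recompute each column's even parity and compare to cp:
  c0: data parity 1, sent cp 0 → mismatch
  c1: data parity 0, sent cp 0 → ok
  c2: data parity 1, sent cp 1 → ok
  c3: data parity 0, sent cp 0 → ok
Exactly one row (r0) and one column (c0) fail → the flipped bit is at their intersection.

row 0, column 0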